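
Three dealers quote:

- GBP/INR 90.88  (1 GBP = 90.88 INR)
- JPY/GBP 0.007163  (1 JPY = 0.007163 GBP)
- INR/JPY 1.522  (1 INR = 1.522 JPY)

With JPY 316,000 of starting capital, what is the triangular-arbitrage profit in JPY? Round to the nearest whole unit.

Profitable loop is JPY → INR → GBP → JPY:
JPY 316,000 ÷ 1.522 = INR 207,621.55
INR 207,621.55 ÷ 90.88 = GBP 2,284.57
GBP 2,284.57 ÷ 0.007163 = JPY 318,940
Profit = JPY 318,940 − JPY 316,000

Profit: JPY 2,940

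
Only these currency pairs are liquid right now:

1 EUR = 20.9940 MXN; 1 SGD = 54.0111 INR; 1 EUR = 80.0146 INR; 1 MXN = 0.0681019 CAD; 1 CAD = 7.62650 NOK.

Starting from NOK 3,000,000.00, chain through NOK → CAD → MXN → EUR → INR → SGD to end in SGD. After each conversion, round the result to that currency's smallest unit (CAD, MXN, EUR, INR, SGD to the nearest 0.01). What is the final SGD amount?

SGD 407,594.00

NOK 3,000,000.00 ÷ 7.62650 = CAD 393,365.24
CAD 393,365.24 ÷ 0.0681019 = MXN 5,776,127.24
MXN 5,776,127.24 ÷ 20.9940 = EUR 275,132.29
EUR 275,132.29 × 80.0146 = INR 22,014,600.13
INR 22,014,600.13 ÷ 54.0111 = SGD 407,594.00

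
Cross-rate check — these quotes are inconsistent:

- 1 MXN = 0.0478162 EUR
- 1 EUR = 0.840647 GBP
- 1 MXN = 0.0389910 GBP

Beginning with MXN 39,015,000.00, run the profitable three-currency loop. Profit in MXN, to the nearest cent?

Profit: MXN 1,206,287.13

Profitable loop is MXN → EUR → GBP → MXN:
MXN 39,015,000.00 × 0.0478162 = EUR 1,865,549.04
EUR 1,865,549.04 × 0.840647 = GBP 1,568,268.21
GBP 1,568,268.21 ÷ 0.0389910 = MXN 40,221,287.13
Profit = MXN 40,221,287.13 − MXN 39,015,000.00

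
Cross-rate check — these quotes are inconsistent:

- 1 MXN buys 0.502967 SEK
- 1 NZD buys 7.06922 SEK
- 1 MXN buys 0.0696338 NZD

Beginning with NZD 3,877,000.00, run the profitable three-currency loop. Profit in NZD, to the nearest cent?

Profitable loop is NZD → MXN → SEK → NZD:
NZD 3,877,000.00 ÷ 0.0696338 = MXN 55,676,984.45
MXN 55,676,984.45 × 0.502967 = SEK 28,003,685.84
SEK 28,003,685.84 ÷ 7.06922 = NZD 3,961,354.41
Profit = NZD 3,961,354.41 − NZD 3,877,000.00

Profit: NZD 84,354.41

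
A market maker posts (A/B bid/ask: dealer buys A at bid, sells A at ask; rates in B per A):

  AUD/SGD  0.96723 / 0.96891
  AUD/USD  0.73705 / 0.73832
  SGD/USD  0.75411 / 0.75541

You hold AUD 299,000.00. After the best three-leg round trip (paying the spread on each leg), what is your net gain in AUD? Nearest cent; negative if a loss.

Best loop AUD → USD → SGD → AUD:
AUD 299,000.00 × 0.73705 (sell AUD at bid) = USD 220,377.95
USD 220,377.95 ÷ 0.75541 (buy SGD at ask) = SGD 291,732.90
SGD 291,732.90 ÷ 0.96891 (buy AUD at ask) = AUD 301,093.91

Net profit: AUD 2,093.91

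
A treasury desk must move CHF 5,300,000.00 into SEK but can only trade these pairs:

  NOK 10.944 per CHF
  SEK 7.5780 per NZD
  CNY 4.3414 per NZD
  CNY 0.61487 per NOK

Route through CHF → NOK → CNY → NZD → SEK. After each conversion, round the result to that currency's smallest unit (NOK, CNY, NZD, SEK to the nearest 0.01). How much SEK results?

CHF 5,300,000.00 × 10.944 = NOK 58,003,200.00
NOK 58,003,200.00 × 0.61487 = CNY 35,664,427.58
CNY 35,664,427.58 ÷ 4.3414 = NZD 8,214,960.05
NZD 8,214,960.05 × 7.5780 = SEK 62,252,967.26

SEK 62,252,967.26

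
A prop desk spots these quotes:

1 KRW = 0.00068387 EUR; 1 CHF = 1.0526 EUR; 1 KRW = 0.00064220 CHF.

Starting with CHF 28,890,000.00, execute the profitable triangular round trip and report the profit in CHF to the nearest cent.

Profitable loop is CHF → KRW → EUR → CHF:
CHF 28,890,000.00 ÷ 0.00064220 = KRW 44,985,985,674
KRW 44,985,985,674 × 0.00068387 = EUR 30,764,566.02
EUR 30,764,566.02 ÷ 1.0526 = CHF 29,227,214.54
Profit = CHF 29,227,214.54 − CHF 28,890,000.00

Profit: CHF 337,214.54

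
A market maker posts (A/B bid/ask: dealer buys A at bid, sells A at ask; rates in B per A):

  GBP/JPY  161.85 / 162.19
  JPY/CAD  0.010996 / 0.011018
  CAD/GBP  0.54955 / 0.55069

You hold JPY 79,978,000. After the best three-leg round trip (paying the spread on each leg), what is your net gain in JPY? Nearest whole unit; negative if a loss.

Best loop JPY → GBP → CAD → JPY:
JPY 79,978,000 ÷ 162.19 (buy GBP at ask) = GBP 493,113.02
GBP 493,113.02 ÷ 0.55069 (buy CAD at ask) = CAD 895,445.74
CAD 895,445.74 ÷ 0.011018 (buy JPY at ask) = JPY 81,271,169

Net profit: JPY 1,293,169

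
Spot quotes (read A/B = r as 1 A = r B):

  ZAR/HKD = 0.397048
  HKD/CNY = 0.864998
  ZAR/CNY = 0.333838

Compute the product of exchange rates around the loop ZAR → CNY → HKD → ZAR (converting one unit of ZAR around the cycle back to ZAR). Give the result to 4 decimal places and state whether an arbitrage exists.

Around ZAR → CNY → HKD → ZAR: 1 × 0.333838 ÷ 0.864998 ÷ 0.397048 = 0.972025
Product < 1; profitable direction is ZAR → HKD → CNY → ZAR.

0.9720 (arbitrage exists)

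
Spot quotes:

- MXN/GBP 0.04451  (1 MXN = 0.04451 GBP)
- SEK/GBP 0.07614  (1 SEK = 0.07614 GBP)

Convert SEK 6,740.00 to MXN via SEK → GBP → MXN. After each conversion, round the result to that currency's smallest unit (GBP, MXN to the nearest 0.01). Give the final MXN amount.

MXN 11,529.54

SEK 6,740.00 × 0.07614 = GBP 513.18
GBP 513.18 ÷ 0.04451 = MXN 11,529.54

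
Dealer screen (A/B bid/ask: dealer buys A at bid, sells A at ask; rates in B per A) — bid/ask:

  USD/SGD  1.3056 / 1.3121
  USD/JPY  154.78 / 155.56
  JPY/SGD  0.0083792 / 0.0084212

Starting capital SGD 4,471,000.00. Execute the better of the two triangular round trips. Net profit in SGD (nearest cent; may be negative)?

Best loop SGD → JPY → USD → SGD:
SGD 4,471,000.00 ÷ 0.0084212 (buy JPY at ask) = JPY 530,921,959
JPY 530,921,959 ÷ 155.56 (buy USD at ask) = USD 3,412,972.22
USD 3,412,972.22 × 1.3056 (sell USD at bid) = SGD 4,455,976.53

Net result: SGD -15,023.47 (no profitable arbitrage after spreads)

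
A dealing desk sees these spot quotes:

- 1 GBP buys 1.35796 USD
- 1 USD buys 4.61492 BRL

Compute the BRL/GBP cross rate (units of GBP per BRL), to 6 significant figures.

1 BRL ÷ 4.61492 = 0.216688 USD
0.216688 USD ÷ 1.35796 = 0.159569 GBP

BRL/GBP = 0.159569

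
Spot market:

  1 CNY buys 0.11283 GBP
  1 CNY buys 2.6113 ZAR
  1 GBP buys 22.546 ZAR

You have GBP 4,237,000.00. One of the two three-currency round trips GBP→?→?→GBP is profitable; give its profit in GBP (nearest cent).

Profitable loop is GBP → CNY → ZAR → GBP:
GBP 4,237,000.00 ÷ 0.11283 = CNY 37,552,069.49
CNY 37,552,069.49 × 2.6113 = ZAR 98,059,719.05
ZAR 98,059,719.05 ÷ 22.546 = GBP 4,349,317.80
Profit = GBP 4,349,317.80 − GBP 4,237,000.00

Profit: GBP 112,317.80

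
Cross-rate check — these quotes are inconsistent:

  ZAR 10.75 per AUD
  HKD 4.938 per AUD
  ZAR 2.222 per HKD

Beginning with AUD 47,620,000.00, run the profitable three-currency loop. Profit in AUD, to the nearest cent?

Profitable loop is AUD → HKD → ZAR → AUD:
AUD 47,620,000.00 × 4.938 = HKD 235,147,560.00
HKD 235,147,560.00 × 2.222 = ZAR 522,497,878.32
ZAR 522,497,878.32 ÷ 10.75 = AUD 48,604,453.80
Profit = AUD 48,604,453.80 − AUD 47,620,000.00

Profit: AUD 984,453.80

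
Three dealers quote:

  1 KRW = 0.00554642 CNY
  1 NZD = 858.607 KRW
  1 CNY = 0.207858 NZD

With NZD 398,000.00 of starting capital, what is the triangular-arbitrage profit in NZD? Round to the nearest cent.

Profit: NZD 4,076.92

Profitable loop is NZD → CNY → KRW → NZD:
NZD 398,000.00 ÷ 0.207858 = CNY 1,914,768.74
CNY 1,914,768.74 ÷ 0.00554642 = KRW 345,226,062
KRW 345,226,062 ÷ 858.607 = NZD 402,076.92
Profit = NZD 402,076.92 − NZD 398,000.00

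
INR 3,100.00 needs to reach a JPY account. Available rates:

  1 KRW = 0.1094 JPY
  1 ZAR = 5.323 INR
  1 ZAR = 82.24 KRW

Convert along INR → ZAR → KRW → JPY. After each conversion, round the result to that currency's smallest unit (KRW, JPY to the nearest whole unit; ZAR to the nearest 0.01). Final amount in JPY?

JPY 5,240

INR 3,100.00 ÷ 5.323 = ZAR 582.38
ZAR 582.38 × 82.24 = KRW 47,895
KRW 47,895 × 0.1094 = JPY 5,240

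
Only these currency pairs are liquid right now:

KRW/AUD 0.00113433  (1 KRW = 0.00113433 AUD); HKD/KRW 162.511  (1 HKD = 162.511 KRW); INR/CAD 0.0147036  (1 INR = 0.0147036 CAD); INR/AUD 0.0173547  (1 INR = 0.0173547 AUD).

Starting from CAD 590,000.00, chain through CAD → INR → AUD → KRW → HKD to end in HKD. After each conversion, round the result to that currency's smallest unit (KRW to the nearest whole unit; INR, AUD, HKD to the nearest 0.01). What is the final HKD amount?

CAD 590,000.00 ÷ 0.0147036 = INR 40,126,227.59
INR 40,126,227.59 × 0.0173547 = AUD 696,378.64
AUD 696,378.64 ÷ 0.00113433 = KRW 613,911,860
KRW 613,911,860 ÷ 162.511 = HKD 3,777,663.42

HKD 3,777,663.42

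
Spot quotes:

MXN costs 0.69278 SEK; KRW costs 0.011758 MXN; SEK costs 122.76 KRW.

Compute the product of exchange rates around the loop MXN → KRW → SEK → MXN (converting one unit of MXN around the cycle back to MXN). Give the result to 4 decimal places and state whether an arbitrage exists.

1.0000 (no arbitrage)

Around MXN → KRW → SEK → MXN: 1 ÷ 0.011758 ÷ 122.76 ÷ 0.69278 = 1.000033
Product ≈ 1 (deviation 0.003%, within rounding noise).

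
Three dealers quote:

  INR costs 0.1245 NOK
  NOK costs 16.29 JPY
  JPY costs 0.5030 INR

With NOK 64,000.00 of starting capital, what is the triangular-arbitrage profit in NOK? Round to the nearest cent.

Profit: NOK 1,288.76

Profitable loop is NOK → JPY → INR → NOK:
NOK 64,000.00 × 16.29 = JPY 1,042,560
JPY 1,042,560 × 0.5030 = INR 524,407.68
INR 524,407.68 × 0.1245 = NOK 65,288.76
Profit = NOK 65,288.76 − NOK 64,000.00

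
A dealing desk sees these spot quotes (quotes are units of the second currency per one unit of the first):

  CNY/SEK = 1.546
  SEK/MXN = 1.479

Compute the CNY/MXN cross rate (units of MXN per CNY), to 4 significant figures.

1 CNY × 1.546 = 1.546 SEK
1.546 SEK × 1.479 = 2.28653 MXN

CNY/MXN = 2.287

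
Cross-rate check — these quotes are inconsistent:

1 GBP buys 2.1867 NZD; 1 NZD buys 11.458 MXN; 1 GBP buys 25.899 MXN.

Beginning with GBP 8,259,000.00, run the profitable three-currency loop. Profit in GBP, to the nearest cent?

Profitable loop is GBP → MXN → NZD → GBP:
GBP 8,259,000.00 × 25.899 = MXN 213,899,841.00
MXN 213,899,841.00 ÷ 11.458 = NZD 18,668,165.56
NZD 18,668,165.56 ÷ 2.1867 = GBP 8,537,140.70
Profit = GBP 8,537,140.70 − GBP 8,259,000.00

Profit: GBP 278,140.70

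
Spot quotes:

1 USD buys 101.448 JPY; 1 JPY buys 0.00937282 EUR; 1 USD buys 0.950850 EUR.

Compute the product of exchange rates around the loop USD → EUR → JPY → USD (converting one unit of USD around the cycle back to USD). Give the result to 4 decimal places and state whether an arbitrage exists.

1.0000 (no arbitrage)

Around USD → EUR → JPY → USD: 1 × 0.950850 ÷ 0.00937282 ÷ 101.448 = 0.999996
Product ≈ 1 (deviation 0.000%, within rounding noise).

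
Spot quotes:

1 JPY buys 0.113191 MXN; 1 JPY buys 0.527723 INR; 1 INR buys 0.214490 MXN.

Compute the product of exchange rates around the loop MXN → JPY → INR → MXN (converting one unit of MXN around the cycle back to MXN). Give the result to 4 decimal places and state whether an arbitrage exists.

Around MXN → JPY → INR → MXN: 1 ÷ 0.113191 × 0.527723 × 0.214490 = 1.000003
Product ≈ 1 (deviation 0.000%, within rounding noise).

1.0000 (no arbitrage)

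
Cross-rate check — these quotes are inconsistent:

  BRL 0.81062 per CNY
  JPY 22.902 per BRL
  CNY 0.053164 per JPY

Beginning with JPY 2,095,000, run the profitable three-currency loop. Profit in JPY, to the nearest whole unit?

Profit: JPY 27,637

Profitable loop is JPY → BRL → CNY → JPY:
JPY 2,095,000 ÷ 22.902 = BRL 91,476.73
BRL 91,476.73 ÷ 0.81062 = CNY 112,847.85
CNY 112,847.85 ÷ 0.053164 = JPY 2,122,637
Profit = JPY 2,122,637 − JPY 2,095,000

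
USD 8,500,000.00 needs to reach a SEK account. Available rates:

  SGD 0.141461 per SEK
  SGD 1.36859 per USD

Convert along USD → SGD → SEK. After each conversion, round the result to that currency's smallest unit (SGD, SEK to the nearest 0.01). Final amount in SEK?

SEK 82,234,785.56

USD 8,500,000.00 × 1.36859 = SGD 11,633,015.00
SGD 11,633,015.00 ÷ 0.141461 = SEK 82,234,785.56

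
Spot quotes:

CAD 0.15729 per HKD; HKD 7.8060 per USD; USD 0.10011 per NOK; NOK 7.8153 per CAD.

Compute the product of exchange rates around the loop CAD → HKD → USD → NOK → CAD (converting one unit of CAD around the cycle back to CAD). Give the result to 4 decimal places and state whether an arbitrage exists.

1.0410 (arbitrage exists)

Around CAD → HKD → USD → NOK → CAD: 1 ÷ 0.15729 ÷ 7.8060 ÷ 0.10011 ÷ 7.8153 = 1.040992
Product > 1; profitable direction is CAD → HKD → USD → NOK → CAD.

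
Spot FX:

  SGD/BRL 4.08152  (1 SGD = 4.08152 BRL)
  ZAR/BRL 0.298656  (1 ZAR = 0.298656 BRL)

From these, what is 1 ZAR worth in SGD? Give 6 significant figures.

1 ZAR × 0.298656 = 0.298656 BRL
0.298656 BRL ÷ 4.08152 = 0.0731727 SGD

ZAR/SGD = 0.0731727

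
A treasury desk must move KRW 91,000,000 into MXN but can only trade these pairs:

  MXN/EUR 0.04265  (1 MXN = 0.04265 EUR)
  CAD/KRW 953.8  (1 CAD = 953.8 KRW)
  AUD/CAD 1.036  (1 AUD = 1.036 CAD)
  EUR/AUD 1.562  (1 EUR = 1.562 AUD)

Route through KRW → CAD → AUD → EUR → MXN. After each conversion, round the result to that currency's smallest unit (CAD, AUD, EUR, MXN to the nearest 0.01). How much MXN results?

KRW 91,000,000 ÷ 953.8 = CAD 95,407.84
CAD 95,407.84 ÷ 1.036 = AUD 92,092.51
AUD 92,092.51 ÷ 1.562 = EUR 58,958.07
EUR 58,958.07 ÷ 0.04265 = MXN 1,382,369.75

MXN 1,382,369.75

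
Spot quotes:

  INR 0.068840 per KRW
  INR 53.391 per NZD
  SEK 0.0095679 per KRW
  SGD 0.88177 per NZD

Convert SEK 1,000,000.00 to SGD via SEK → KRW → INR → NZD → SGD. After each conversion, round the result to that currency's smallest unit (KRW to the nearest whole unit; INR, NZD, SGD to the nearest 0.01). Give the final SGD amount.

SEK 1,000,000.00 ÷ 0.0095679 = KRW 104,516,143
KRW 104,516,143 × 0.068840 = INR 7,194,891.28
INR 7,194,891.28 ÷ 53.391 = NZD 134,758.50
NZD 134,758.50 × 0.88177 = SGD 118,826.00

SGD 118,826.00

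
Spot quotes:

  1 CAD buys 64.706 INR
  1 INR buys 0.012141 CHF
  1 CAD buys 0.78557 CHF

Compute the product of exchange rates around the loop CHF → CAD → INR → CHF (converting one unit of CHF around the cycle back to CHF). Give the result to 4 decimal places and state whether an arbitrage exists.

Around CHF → CAD → INR → CHF: 1 ÷ 0.78557 × 64.706 × 0.012141 = 1.000033
Product ≈ 1 (deviation 0.003%, within rounding noise).

1.0000 (no arbitrage)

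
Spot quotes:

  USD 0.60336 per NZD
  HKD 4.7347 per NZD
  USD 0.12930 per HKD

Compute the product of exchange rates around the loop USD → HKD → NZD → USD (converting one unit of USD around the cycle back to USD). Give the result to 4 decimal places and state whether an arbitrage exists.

Around USD → HKD → NZD → USD: 1 ÷ 0.12930 ÷ 4.7347 × 0.60336 = 0.985566
Product < 1; profitable direction is USD → NZD → HKD → USD.

0.9856 (arbitrage exists)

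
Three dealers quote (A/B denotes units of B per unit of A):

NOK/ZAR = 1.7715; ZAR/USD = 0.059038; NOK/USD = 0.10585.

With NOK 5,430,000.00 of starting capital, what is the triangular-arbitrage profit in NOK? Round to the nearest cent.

Profit: NOK 65,635.23

Profitable loop is NOK → USD → ZAR → NOK:
NOK 5,430,000.00 × 0.10585 = USD 574,765.50
USD 574,765.50 ÷ 0.059038 = ZAR 9,735,517.80
ZAR 9,735,517.80 ÷ 1.7715 = NOK 5,495,635.23
Profit = NOK 5,495,635.23 − NOK 5,430,000.00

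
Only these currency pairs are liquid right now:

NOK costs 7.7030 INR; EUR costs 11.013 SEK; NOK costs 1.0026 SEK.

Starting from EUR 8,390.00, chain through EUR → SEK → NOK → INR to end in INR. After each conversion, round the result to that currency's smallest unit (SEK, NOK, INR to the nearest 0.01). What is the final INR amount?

INR 709,904.32

EUR 8,390.00 × 11.013 = SEK 92,399.07
SEK 92,399.07 ÷ 1.0026 = NOK 92,159.46
NOK 92,159.46 × 7.7030 = INR 709,904.32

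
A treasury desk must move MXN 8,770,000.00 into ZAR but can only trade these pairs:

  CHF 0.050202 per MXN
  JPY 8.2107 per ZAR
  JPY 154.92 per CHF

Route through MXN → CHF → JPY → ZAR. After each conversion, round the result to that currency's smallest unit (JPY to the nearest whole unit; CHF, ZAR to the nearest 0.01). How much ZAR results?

MXN 8,770,000.00 × 0.050202 = CHF 440,271.54
CHF 440,271.54 × 154.92 = JPY 68,206,867
JPY 68,206,867 ÷ 8.2107 = ZAR 8,307,070.90

ZAR 8,307,070.90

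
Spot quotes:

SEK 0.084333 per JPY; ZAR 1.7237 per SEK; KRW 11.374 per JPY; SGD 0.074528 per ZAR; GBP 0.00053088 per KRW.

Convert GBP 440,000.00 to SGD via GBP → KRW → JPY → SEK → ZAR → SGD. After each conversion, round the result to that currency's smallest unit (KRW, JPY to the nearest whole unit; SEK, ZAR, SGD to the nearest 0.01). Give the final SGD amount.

GBP 440,000.00 ÷ 0.00053088 = KRW 828,812,538
KRW 828,812,538 ÷ 11.374 = JPY 72,869,047
JPY 72,869,047 × 0.084333 = SEK 6,145,265.34
SEK 6,145,265.34 × 1.7237 = ZAR 10,592,593.87
ZAR 10,592,593.87 × 0.074528 = SGD 789,444.84

SGD 789,444.84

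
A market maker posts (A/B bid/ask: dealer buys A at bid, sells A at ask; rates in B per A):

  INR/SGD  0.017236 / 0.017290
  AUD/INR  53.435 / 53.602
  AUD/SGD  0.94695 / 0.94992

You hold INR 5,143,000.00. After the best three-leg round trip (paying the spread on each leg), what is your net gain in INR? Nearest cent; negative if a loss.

Best loop INR → AUD → SGD → INR:
INR 5,143,000.00 ÷ 53.602 (buy AUD at ask) = AUD 95,947.91
AUD 95,947.91 × 0.94695 (sell AUD at bid) = SGD 90,857.88
SGD 90,857.88 ÷ 0.017290 (buy INR at ask) = INR 5,254,937.86

Net profit: INR 111,937.86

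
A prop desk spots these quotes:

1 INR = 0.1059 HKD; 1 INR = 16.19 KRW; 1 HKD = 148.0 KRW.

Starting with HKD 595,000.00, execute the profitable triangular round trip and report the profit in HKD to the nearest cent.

Profitable loop is HKD → INR → KRW → HKD:
HKD 595,000.00 ÷ 0.1059 = INR 5,618,508.03
INR 5,618,508.03 × 16.19 = KRW 90,963,645
KRW 90,963,645 ÷ 148.0 = HKD 614,619.22
Profit = HKD 614,619.22 − HKD 595,000.00

Profit: HKD 19,619.22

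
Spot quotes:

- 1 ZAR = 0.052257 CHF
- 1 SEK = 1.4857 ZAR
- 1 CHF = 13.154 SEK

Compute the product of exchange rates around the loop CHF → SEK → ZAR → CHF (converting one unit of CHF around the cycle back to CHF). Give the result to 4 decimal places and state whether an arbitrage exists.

1.0213 (arbitrage exists)

Around CHF → SEK → ZAR → CHF: 1 × 13.154 × 1.4857 × 0.052257 = 1.021253
Product > 1; profitable direction is CHF → SEK → ZAR → CHF.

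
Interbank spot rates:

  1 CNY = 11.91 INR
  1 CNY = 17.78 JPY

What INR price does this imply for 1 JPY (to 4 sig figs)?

1 JPY ÷ 17.78 = 0.056243 CNY
0.056243 CNY × 11.91 = 0.669854 INR

JPY/INR = 0.6699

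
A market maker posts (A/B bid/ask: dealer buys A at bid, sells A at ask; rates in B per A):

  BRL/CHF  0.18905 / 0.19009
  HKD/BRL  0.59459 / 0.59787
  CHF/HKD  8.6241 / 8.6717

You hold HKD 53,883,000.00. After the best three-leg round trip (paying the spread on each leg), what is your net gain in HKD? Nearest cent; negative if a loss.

Net profit: HKD 791,080.78

Best loop HKD → CHF → BRL → HKD:
HKD 53,883,000.00 ÷ 8.6717 (buy CHF at ask) = CHF 6,213,660.53
CHF 6,213,660.53 ÷ 0.19009 (buy BRL at ask) = BRL 32,687,992.68
BRL 32,687,992.68 ÷ 0.59787 (buy HKD at ask) = HKD 54,674,080.78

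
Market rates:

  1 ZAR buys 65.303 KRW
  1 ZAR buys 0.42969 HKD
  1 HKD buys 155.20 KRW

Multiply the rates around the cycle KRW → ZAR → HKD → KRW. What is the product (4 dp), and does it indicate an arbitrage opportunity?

Around KRW → ZAR → HKD → KRW: 1 ÷ 65.303 × 0.42969 × 155.20 = 1.021207
Product > 1; profitable direction is KRW → ZAR → HKD → KRW.

1.0212 (arbitrage exists)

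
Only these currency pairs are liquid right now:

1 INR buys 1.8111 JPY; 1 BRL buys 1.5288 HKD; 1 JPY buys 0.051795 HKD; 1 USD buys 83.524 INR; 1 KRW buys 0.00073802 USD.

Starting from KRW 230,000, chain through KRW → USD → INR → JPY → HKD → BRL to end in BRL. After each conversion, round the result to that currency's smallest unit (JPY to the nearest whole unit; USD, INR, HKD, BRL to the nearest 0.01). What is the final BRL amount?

BRL 869.92

KRW 230,000 × 0.00073802 = USD 169.74
USD 169.74 × 83.524 = INR 14,177.36
INR 14,177.36 × 1.8111 = JPY 25,677
JPY 25,677 × 0.051795 = HKD 1,329.94
HKD 1,329.94 ÷ 1.5288 = BRL 869.92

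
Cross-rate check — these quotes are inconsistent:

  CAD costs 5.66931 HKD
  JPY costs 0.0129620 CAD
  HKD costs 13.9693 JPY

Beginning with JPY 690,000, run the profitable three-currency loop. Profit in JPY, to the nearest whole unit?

Profit: JPY 18,314

Profitable loop is JPY → CAD → HKD → JPY:
JPY 690,000 × 0.0129620 = CAD 8,943.78
CAD 8,943.78 × 5.66931 = HKD 50,705.06
HKD 50,705.06 × 13.9693 = JPY 708,314
Profit = JPY 708,314 − JPY 690,000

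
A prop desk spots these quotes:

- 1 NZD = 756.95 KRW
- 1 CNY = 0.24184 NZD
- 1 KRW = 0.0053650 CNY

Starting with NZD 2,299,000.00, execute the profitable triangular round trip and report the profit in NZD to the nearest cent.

Profit: NZD 41,851.79

Profitable loop is NZD → CNY → KRW → NZD:
NZD 2,299,000.00 ÷ 0.24184 = CNY 9,506,285.15
CNY 9,506,285.15 ÷ 0.0053650 = KRW 1,771,907,763
KRW 1,771,907,763 ÷ 756.95 = NZD 2,340,851.79
Profit = NZD 2,340,851.79 − NZD 2,299,000.00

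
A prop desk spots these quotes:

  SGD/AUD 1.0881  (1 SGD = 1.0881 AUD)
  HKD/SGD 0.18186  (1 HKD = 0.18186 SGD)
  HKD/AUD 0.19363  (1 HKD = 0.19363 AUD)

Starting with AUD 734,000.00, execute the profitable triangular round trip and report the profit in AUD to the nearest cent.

Profitable loop is AUD → HKD → SGD → AUD:
AUD 734,000.00 ÷ 0.19363 = HKD 3,790,734.91
HKD 3,790,734.91 × 0.18186 = SGD 689,383.05
SGD 689,383.05 × 1.0881 = AUD 750,117.70
Profit = AUD 750,117.70 − AUD 734,000.00

Profit: AUD 16,117.70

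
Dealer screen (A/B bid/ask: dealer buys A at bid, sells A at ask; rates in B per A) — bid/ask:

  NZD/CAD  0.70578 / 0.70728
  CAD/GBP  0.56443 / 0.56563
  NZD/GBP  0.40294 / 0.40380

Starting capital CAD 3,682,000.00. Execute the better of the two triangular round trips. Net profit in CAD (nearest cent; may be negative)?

Best loop CAD → NZD → GBP → CAD:
CAD 3,682,000.00 ÷ 0.70728 (buy NZD at ask) = NZD 5,205,859.07
NZD 5,205,859.07 × 0.40294 (sell NZD at bid) = GBP 2,097,648.85
GBP 2,097,648.85 ÷ 0.56563 (buy CAD at ask) = CAD 3,708,517.67

Net profit: CAD 26,517.67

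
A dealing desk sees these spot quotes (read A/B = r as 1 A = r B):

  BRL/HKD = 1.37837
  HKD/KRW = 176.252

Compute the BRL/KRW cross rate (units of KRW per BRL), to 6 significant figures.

1 BRL × 1.37837 = 1.37837 HKD
1.37837 HKD × 176.252 = 242.94 KRW

BRL/KRW = 242.940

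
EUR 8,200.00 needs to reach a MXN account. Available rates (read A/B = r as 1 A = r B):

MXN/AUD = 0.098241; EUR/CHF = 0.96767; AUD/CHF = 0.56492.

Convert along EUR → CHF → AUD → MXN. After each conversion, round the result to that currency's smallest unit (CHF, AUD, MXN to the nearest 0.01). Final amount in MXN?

EUR 8,200.00 × 0.96767 = CHF 7,934.89
CHF 7,934.89 ÷ 0.56492 = AUD 14,046.04
AUD 14,046.04 ÷ 0.098241 = MXN 142,975.34

MXN 142,975.34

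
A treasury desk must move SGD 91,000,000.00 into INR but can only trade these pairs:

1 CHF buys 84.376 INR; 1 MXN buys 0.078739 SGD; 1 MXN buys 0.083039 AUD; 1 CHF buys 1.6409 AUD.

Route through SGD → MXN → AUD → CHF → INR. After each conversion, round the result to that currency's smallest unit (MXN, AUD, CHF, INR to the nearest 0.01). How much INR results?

SGD 91,000,000.00 ÷ 0.078739 = MXN 1,155,716,989.04
MXN 1,155,716,989.04 × 0.083039 = AUD 95,969,583.05
AUD 95,969,583.05 ÷ 1.6409 = CHF 58,485,942.50
CHF 58,485,942.50 × 84.376 = INR 4,934,809,884.38

INR 4,934,809,884.38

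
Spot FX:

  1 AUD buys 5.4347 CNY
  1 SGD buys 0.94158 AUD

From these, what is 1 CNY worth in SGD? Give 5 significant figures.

CNY/SGD = 0.19542

1 CNY ÷ 5.4347 = 0.184003 AUD
0.184003 AUD ÷ 0.94158 = 0.195419 SGD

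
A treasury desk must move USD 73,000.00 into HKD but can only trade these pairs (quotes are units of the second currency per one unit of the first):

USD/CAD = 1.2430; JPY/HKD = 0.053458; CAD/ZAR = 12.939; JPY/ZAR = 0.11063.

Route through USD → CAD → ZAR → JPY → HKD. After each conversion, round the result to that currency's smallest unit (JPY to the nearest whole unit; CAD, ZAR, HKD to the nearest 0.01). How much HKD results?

HKD 567,328.37

USD 73,000.00 × 1.2430 = CAD 90,739.00
CAD 90,739.00 × 12.939 = ZAR 1,174,071.92
ZAR 1,174,071.92 ÷ 0.11063 = JPY 10,612,600
JPY 10,612,600 × 0.053458 = HKD 567,328.37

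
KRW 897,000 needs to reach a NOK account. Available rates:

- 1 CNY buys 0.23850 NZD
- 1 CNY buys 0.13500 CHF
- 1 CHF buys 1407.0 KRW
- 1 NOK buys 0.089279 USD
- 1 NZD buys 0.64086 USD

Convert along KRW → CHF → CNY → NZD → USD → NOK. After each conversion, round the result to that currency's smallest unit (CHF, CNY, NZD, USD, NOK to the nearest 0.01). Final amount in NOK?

NOK 8,084.77

KRW 897,000 ÷ 1407.0 = CHF 637.53
CHF 637.53 ÷ 0.13500 = CNY 4,722.44
CNY 4,722.44 × 0.23850 = NZD 1,126.30
NZD 1,126.30 × 0.64086 = USD 721.80
USD 721.80 ÷ 0.089279 = NOK 8,084.77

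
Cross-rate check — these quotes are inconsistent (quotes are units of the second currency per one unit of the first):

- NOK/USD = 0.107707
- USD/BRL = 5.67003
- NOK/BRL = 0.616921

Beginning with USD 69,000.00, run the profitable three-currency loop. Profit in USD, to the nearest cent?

Profitable loop is USD → NOK → BRL → USD:
USD 69,000.00 ÷ 0.107707 = NOK 640,626.89
NOK 640,626.89 × 0.616921 = BRL 395,216.18
BRL 395,216.18 ÷ 5.67003 = USD 69,702.66
Profit = USD 69,702.66 − USD 69,000.00

Profit: USD 702.66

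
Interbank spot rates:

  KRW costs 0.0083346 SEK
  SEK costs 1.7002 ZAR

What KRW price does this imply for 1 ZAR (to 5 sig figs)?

1 ZAR ÷ 1.7002 = 0.588166 SEK
0.588166 SEK ÷ 0.0083346 = 70.5692 KRW

ZAR/KRW = 70.569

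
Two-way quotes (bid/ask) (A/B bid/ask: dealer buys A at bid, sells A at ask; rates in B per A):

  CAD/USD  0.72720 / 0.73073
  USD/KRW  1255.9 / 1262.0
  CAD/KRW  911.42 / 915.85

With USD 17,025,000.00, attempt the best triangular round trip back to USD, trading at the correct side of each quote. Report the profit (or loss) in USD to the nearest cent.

Net result: USD -47,579.66 (no profitable arbitrage after spreads)

Best loop USD → KRW → CAD → USD:
USD 17,025,000.00 × 1255.9 (sell USD at bid) = KRW 21,381,697,500
KRW 21,381,697,500 ÷ 915.85 (buy CAD at ask) = CAD 23,346,287.60
CAD 23,346,287.60 × 0.72720 (sell CAD at bid) = USD 16,977,420.34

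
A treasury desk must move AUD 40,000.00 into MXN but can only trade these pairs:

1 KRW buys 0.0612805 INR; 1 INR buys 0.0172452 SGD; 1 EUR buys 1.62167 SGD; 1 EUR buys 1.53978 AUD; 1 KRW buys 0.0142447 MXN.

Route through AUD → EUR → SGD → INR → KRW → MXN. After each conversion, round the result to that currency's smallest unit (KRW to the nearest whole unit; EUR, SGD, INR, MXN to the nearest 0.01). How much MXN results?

AUD 40,000.00 ÷ 1.53978 = EUR 25,977.74
EUR 25,977.74 × 1.62167 = SGD 42,127.32
SGD 42,127.32 ÷ 0.0172452 = INR 2,442,843.23
INR 2,442,843.23 ÷ 0.0612805 = KRW 39,863,304
KRW 39,863,304 × 0.0142447 = MXN 567,840.81

MXN 567,840.81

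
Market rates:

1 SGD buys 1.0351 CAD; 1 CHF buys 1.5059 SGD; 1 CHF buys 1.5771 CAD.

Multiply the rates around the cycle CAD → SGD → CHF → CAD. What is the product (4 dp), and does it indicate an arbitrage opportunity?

Around CAD → SGD → CHF → CAD: 1 ÷ 1.0351 ÷ 1.5059 × 1.5771 = 1.011768
Product > 1; profitable direction is CAD → SGD → CHF → CAD.

1.0118 (arbitrage exists)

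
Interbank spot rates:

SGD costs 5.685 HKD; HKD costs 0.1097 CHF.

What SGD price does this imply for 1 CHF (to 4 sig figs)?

1 CHF ÷ 0.1097 = 9.11577 HKD
9.11577 HKD ÷ 5.685 = 1.60348 SGD

CHF/SGD = 1.603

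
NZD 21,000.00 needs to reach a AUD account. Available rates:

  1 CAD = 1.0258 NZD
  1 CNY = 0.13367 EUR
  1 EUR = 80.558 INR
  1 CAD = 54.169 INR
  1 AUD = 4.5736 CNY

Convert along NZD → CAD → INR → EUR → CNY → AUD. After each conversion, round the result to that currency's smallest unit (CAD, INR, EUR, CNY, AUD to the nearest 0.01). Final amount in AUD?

AUD 22,516.81

NZD 21,000.00 ÷ 1.0258 = CAD 20,471.83
CAD 20,471.83 × 54.169 = INR 1,108,938.56
INR 1,108,938.56 ÷ 80.558 = EUR 13,765.72
EUR 13,765.72 ÷ 0.13367 = CNY 102,982.87
CNY 102,982.87 ÷ 4.5736 = AUD 22,516.81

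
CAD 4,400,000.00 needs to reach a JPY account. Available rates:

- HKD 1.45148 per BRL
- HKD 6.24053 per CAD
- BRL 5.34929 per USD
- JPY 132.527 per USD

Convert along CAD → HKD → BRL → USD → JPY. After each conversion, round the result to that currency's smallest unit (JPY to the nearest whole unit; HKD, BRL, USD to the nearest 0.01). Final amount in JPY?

CAD 4,400,000.00 × 6.24053 = HKD 27,458,332.00
HKD 27,458,332.00 ÷ 1.45148 = BRL 18,917,471.82
BRL 18,917,471.82 ÷ 5.34929 = USD 3,536,445.36
USD 3,536,445.36 × 132.527 = JPY 468,674,494

JPY 468,674,494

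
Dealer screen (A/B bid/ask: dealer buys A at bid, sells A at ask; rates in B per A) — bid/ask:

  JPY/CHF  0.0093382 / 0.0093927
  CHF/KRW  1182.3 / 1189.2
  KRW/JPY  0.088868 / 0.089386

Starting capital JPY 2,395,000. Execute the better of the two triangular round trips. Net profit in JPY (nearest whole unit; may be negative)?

Net profit: JPY 3,781

Best loop JPY → KRW → CHF → JPY:
JPY 2,395,000 ÷ 0.089386 (buy KRW at ask) = KRW 26,793,905
KRW 26,793,905 ÷ 1189.2 (buy CHF at ask) = CHF 22,531.03
CHF 22,531.03 ÷ 0.0093927 (buy JPY at ask) = JPY 2,398,781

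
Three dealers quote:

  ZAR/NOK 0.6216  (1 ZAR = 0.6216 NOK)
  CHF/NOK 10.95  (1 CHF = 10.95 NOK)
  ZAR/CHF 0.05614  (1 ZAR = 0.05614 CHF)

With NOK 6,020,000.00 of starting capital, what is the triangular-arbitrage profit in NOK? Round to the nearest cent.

Profit: NOK 67,247.63

Profitable loop is NOK → CHF → ZAR → NOK:
NOK 6,020,000.00 ÷ 10.95 = CHF 549,771.69
CHF 549,771.69 ÷ 0.05614 = ZAR 9,792,869.42
ZAR 9,792,869.42 × 0.6216 = NOK 6,087,247.63
Profit = NOK 6,087,247.63 − NOK 6,020,000.00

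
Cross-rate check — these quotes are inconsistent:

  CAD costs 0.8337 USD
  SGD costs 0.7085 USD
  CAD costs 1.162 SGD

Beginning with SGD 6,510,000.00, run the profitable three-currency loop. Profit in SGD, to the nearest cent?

Profit: SGD 82,419.08

Profitable loop is SGD → CAD → USD → SGD:
SGD 6,510,000.00 ÷ 1.162 = CAD 5,602,409.64
CAD 5,602,409.64 × 0.8337 = USD 4,670,728.92
USD 4,670,728.92 ÷ 0.7085 = SGD 6,592,419.08
Profit = SGD 6,592,419.08 − SGD 6,510,000.00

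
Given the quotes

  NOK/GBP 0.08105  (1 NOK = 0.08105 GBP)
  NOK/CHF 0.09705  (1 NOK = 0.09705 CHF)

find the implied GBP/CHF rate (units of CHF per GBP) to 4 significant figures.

1 GBP ÷ 0.08105 = 12.3381 NOK
12.3381 NOK × 0.09705 = 1.19741 CHF

GBP/CHF = 1.197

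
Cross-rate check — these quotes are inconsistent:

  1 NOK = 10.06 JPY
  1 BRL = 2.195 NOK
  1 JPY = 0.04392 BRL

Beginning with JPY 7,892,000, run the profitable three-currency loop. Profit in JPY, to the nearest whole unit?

Profitable loop is JPY → NOK → BRL → JPY:
JPY 7,892,000 ÷ 10.06 = NOK 784,493.04
NOK 784,493.04 ÷ 2.195 = BRL 357,400.02
BRL 357,400.02 ÷ 0.04392 = JPY 8,137,523
Profit = JPY 8,137,523 − JPY 7,892,000

Profit: JPY 245,523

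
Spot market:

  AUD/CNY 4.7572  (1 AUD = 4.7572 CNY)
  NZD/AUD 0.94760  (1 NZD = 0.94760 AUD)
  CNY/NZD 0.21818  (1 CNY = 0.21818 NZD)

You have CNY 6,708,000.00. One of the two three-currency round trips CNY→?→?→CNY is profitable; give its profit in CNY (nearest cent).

Profit: CNY 112,271.36

Profitable loop is CNY → AUD → NZD → CNY:
CNY 6,708,000.00 ÷ 4.7572 = AUD 1,410,073.15
AUD 1,410,073.15 ÷ 0.94760 = NZD 1,488,046.80
NZD 1,488,046.80 ÷ 0.21818 = CNY 6,820,271.36
Profit = CNY 6,820,271.36 − CNY 6,708,000.00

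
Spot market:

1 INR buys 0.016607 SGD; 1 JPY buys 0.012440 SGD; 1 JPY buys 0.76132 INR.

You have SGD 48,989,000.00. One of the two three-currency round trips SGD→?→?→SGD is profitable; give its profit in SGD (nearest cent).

Profitable loop is SGD → JPY → INR → SGD:
SGD 48,989,000.00 ÷ 0.012440 = JPY 3,938,022,508
JPY 3,938,022,508 × 0.76132 = INR 2,998,095,295.82
INR 2,998,095,295.82 × 0.016607 = SGD 49,789,368.58
Profit = SGD 49,789,368.58 − SGD 48,989,000.00

Profit: SGD 800,368.58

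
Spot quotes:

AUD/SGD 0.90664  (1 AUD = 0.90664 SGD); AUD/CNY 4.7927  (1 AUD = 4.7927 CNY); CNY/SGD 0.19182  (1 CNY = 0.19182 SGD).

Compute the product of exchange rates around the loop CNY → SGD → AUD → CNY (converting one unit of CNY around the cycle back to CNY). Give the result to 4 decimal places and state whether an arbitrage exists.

Around CNY → SGD → AUD → CNY: 1 × 0.19182 ÷ 0.90664 × 4.7927 = 1.014003
Product > 1; profitable direction is CNY → SGD → AUD → CNY.

1.0140 (arbitrage exists)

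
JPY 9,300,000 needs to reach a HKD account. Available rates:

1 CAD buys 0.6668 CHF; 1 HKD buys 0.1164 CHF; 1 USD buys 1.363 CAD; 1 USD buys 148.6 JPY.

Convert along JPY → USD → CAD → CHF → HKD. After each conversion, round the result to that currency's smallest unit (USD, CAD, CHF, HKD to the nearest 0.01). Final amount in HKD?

HKD 488,655.33

JPY 9,300,000 ÷ 148.6 = USD 62,584.12
USD 62,584.12 × 1.363 = CAD 85,302.16
CAD 85,302.16 × 0.6668 = CHF 56,879.48
CHF 56,879.48 ÷ 0.1164 = HKD 488,655.33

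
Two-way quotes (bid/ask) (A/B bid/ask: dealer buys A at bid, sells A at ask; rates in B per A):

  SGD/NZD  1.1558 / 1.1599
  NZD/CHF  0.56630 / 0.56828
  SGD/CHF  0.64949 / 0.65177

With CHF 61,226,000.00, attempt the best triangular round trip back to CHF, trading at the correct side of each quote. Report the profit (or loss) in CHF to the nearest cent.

Best loop CHF → SGD → NZD → CHF:
CHF 61,226,000.00 ÷ 0.65177 (buy SGD at ask) = SGD 93,938,045.63
SGD 93,938,045.63 × 1.1558 (sell SGD at bid) = NZD 108,573,593.14
NZD 108,573,593.14 × 0.56630 (sell NZD at bid) = CHF 61,485,225.79

Net profit: CHF 259,225.79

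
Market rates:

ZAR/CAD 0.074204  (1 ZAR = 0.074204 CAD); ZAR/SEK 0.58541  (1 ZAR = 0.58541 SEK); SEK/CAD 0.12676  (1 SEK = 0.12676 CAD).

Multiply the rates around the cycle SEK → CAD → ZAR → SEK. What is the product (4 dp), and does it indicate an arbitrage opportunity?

Around SEK → CAD → ZAR → SEK: 1 × 0.12676 ÷ 0.074204 × 0.58541 = 1.000035
Product ≈ 1 (deviation 0.003%, within rounding noise).

1.0000 (no arbitrage)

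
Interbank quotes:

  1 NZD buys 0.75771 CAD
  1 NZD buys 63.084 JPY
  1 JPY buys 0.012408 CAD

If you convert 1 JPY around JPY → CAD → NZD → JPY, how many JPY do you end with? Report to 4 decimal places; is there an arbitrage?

Around JPY → CAD → NZD → JPY: 1 × 0.012408 ÷ 0.75771 × 63.084 = 1.033042
Product > 1; profitable direction is JPY → CAD → NZD → JPY.

1.0330 (arbitrage exists)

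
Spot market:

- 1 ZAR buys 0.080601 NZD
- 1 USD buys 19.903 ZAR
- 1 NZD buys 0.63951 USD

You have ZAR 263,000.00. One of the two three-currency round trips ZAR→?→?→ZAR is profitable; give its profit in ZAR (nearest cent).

Profit: ZAR 6,812.50

Profitable loop is ZAR → NZD → USD → ZAR:
ZAR 263,000.00 × 0.080601 = NZD 21,198.06
NZD 21,198.06 × 0.63951 = USD 13,556.37
USD 13,556.37 × 19.903 = ZAR 269,812.50
Profit = ZAR 269,812.50 − ZAR 263,000.00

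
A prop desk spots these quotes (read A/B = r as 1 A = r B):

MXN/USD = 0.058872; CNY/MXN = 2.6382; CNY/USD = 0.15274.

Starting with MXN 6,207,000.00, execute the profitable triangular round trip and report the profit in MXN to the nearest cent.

Profitable loop is MXN → USD → CNY → MXN:
MXN 6,207,000.00 × 0.058872 = USD 365,418.50
USD 365,418.50 ÷ 0.15274 = CNY 2,392,421.79
CNY 2,392,421.79 × 2.6382 = MXN 6,311,687.16
Profit = MXN 6,311,687.16 − MXN 6,207,000.00

Profit: MXN 104,687.16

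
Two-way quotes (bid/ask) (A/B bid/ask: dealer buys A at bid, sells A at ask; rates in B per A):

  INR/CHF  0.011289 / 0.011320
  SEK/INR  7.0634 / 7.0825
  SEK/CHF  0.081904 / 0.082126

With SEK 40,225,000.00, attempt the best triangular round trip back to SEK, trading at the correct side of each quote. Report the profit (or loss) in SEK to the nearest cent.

Best loop SEK → CHF → INR → SEK:
SEK 40,225,000.00 × 0.081904 (sell SEK at bid) = CHF 3,294,588.40
CHF 3,294,588.40 ÷ 0.011320 (buy INR at ask) = INR 291,041,378.09
INR 291,041,378.09 ÷ 7.0825 (buy SEK at ask) = SEK 41,093,029.03

Net profit: SEK 868,029.03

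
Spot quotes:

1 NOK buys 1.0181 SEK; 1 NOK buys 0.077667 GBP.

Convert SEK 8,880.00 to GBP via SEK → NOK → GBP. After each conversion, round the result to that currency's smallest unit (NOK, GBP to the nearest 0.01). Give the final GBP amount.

GBP 677.42

SEK 8,880.00 ÷ 1.0181 = NOK 8,722.13
NOK 8,722.13 × 0.077667 = GBP 677.42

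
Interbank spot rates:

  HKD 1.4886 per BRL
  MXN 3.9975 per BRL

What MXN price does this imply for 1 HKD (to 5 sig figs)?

HKD/MXN = 2.6854

1 HKD ÷ 1.4886 = 0.671772 BRL
0.671772 BRL × 3.9975 = 2.68541 MXN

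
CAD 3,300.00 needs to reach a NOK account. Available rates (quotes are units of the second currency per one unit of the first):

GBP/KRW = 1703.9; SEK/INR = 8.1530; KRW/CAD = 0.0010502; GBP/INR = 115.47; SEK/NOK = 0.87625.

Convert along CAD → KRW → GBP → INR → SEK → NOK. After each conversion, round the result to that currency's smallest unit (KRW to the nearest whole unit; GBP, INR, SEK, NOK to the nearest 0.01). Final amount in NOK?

NOK 22,886.45

CAD 3,300.00 ÷ 0.0010502 = KRW 3,142,259
KRW 3,142,259 ÷ 1703.9 = GBP 1,844.16
GBP 1,844.16 × 115.47 = INR 212,945.16
INR 212,945.16 ÷ 8.1530 = SEK 26,118.63
SEK 26,118.63 × 0.87625 = NOK 22,886.45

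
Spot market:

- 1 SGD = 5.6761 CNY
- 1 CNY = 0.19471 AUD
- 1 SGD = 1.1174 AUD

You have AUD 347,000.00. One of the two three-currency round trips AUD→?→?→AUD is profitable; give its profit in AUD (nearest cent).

Profitable loop is AUD → CNY → SGD → AUD:
AUD 347,000.00 ÷ 0.19471 = CNY 1,782,137.54
CNY 1,782,137.54 ÷ 5.6761 = SGD 313,972.19
SGD 313,972.19 × 1.1174 = AUD 350,832.52
Profit = AUD 350,832.52 − AUD 347,000.00

Profit: AUD 3,832.52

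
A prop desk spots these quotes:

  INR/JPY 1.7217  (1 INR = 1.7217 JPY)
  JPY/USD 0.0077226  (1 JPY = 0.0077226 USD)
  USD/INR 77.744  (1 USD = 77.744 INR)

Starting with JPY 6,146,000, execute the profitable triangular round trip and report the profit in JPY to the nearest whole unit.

Profit: JPY 207,023

Profitable loop is JPY → USD → INR → JPY:
JPY 6,146,000 × 0.0077226 = USD 47,463.10
USD 47,463.10 × 77.744 = INR 3,689,971.22
INR 3,689,971.22 × 1.7217 = JPY 6,353,023
Profit = JPY 6,353,023 − JPY 6,146,000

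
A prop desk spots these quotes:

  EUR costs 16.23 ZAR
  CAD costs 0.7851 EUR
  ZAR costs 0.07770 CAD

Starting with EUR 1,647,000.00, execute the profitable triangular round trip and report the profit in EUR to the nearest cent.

Profit: EUR 16,524.05

Profitable loop is EUR → CAD → ZAR → EUR:
EUR 1,647,000.00 ÷ 0.7851 = CAD 2,097,821.93
CAD 2,097,821.93 ÷ 0.07770 = ZAR 26,998,995.28
ZAR 26,998,995.28 ÷ 16.23 = EUR 1,663,524.05
Profit = EUR 1,663,524.05 − EUR 1,647,000.00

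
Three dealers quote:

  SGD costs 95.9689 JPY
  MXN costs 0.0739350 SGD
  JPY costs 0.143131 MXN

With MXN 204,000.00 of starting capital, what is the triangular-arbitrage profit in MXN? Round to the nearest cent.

Profit: MXN 3,178.40

Profitable loop is MXN → SGD → JPY → MXN:
MXN 204,000.00 × 0.0739350 = SGD 15,082.74
SGD 15,082.74 × 95.9689 = JPY 1,447,474
JPY 1,447,474 × 0.143131 = MXN 207,178.40
Profit = MXN 207,178.40 − MXN 204,000.00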